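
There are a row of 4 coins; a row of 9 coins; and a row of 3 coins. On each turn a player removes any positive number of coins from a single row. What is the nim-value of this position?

14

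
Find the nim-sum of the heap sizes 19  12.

Nim-sum: 19 ^ 12 = 31.

31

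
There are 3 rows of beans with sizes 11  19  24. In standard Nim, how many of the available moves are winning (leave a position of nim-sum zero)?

In binary:
  01011  (11)
  10011  (19)
  11000  (24)
  -----
  00000  (0)
The nim-sum is already 0, so every move leaves a nonzero nim-sum — there are no winning moves.

0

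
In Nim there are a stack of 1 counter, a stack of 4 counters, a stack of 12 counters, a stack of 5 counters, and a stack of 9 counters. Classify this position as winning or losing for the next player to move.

Compute the nim-sum pairwise:
1 ^ 4 = 5
5 ^ 12 = 9
9 ^ 5 = 12
12 ^ 9 = 5
The nim-sum is 5 ≠ 0, so this is an N-position: the player to move can win.

Winning position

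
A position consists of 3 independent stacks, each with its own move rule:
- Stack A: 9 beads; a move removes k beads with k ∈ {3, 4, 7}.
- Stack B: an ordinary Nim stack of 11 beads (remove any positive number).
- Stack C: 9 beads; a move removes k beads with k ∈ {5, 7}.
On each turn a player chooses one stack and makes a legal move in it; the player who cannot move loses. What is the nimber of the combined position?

9

Grundy values for stack A (subtraction set {3, 4, 7}):
k:     0  1  2  3  4  5  6  7  8  9
g(k):  0  0  0  1  1  1  2  2  2  3
So g(9) = 3.
Stack B is a plain Nim stack of size 11, so its Grundy value is 11.
Grundy values for stack C (subtraction set {5, 7}):
g(0) = mex{} = 0
g(1) = mex{} = 0
g(2) = mex{} = 0
g(3) = mex{} = 0
g(4) = mex{} = 0
g(5) = mex{0} = 1
g(6) = mex{0} = 1
g(7) = mex{0} = 1
g(8) = mex{0} = 1
g(9) = mex{0} = 1
So g(9) = 1.
The value of a disjunctive sum is the nim-sum of the parts.
Combined value = 3 XOR 11 XOR 1 = 9.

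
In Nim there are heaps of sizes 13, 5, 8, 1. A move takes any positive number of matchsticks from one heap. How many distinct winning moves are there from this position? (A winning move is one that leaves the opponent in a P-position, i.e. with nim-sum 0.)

3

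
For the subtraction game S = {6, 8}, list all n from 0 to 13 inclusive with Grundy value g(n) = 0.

0, 1, 2, 3, 4, 5

Compute g(0), g(1), … for moves {6, 8}:
k:     0  1  2  3  4  5  6  7  8  9 10 11 12 13
g(k):  0  0  0  0  0  0  1  1  1  1  1  1  2  2
The P-positions (g = 0) in 0..13 are 0, 1, 2, 3, 4, 5.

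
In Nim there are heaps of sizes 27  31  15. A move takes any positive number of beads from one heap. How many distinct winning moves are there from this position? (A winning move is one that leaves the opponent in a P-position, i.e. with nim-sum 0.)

3

Nim-sum: 27 XOR 31 XOR 15 = 11.
The overall nim-sum is X = 11. A heap of size p has a winning move iff p XOR X < p (reduce it to p XOR X).
  27: 27 XOR 11 = 16 < 27 — winning move (to 16).
  31: 31 XOR 11 = 20 < 31 — winning move (to 20).
  15: 15 XOR 11 = 4 < 15 — winning move (to 4).
That gives 3 winning moves.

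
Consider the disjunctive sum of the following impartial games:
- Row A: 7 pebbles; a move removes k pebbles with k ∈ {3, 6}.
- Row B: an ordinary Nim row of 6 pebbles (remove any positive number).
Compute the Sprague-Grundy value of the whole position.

4

For row A, compute g(0), g(1), … with moves {3, 6}:
k:     0  1  2  3  4  5  6  7
g(k):  0  0  0  1  1  1  2  2
So g(7) = 2.
Row B is a plain Nim row of size 6, so its Grundy value is 6.
The value of a disjunctive sum is the nim-sum of the parts.
Combined value = 2 ⊕ 6 = 4.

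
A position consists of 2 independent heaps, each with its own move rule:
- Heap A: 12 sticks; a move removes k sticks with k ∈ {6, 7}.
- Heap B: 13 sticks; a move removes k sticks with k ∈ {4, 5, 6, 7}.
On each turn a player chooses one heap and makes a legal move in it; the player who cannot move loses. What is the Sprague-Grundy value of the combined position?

Build the Grundy sequence for heap A with g(k) = mex{g(k−s) : s ∈ {6, 7}, s ≤ k}:
g(0) = mex{} = 0
g(1) = mex{} = 0
g(2) = mex{} = 0
g(3) = mex{} = 0
g(4) = mex{} = 0
g(5) = mex{} = 0
g(6) = mex{0} = 1
g(7) = mex{0} = 1
g(8) = mex{0} = 1
g(9) = mex{0} = 1
g(10) = mex{0} = 1
g(11) = mex{0} = 1
g(12) = mex{0,1} = 2
So g(12) = 2.
Build the Grundy sequence for heap B with g(k) = mex{g(k−s) : s ∈ {4, 5, 6, 7}, s ≤ k}:
k:     0  1  2  3  4  5  6  7  8  9 10 11 12 13
g(k):  0  0  0  0  1  1  1  1  2  2  2  0  0  0
So g(13) = 0.
By the Sprague-Grundy theorem, the Grundy value of a sum of independent games is the XOR of the component values.
Combined value = 2 XOR 0 = 2.

2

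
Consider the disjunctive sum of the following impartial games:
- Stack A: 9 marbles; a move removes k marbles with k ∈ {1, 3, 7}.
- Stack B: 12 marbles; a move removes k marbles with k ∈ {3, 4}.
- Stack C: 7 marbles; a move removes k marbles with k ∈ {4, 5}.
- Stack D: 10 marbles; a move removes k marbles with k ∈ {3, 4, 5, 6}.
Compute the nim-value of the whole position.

1

Grundy values for stack A (subtraction set {1, 3, 7}):
k:     0  1  2  3  4  5  6  7  8  9
g(k):  0  1  0  1  0  1  0  1  0  1
So g(9) = 1.
Grundy values for stack B (subtraction set {3, 4}):
k:     0  1  2  3  4  5  6  7  8  9 10 11 12
g(k):  0  0  0  1  1  1  2  0  0  0  1  1  1
So g(12) = 1.
For stack C, compute g(0), g(1), … with moves {4, 5}:
k:     0  1  2  3  4  5  6  7
g(k):  0  0  0  0  1  1  1  1
So g(7) = 1.
Grundy values for stack D (subtraction set {3, 4, 5, 6}):
k:     0  1  2  3  4  5  6  7  8  9 10
g(k):  0  0  0  1  1  1  2  2  2  0  0
So g(10) = 0.
The value of a disjunctive sum is the nim-sum of the parts.
Combined value = 1 ⊕ 1 ⊕ 1 ⊕ 0 = 1.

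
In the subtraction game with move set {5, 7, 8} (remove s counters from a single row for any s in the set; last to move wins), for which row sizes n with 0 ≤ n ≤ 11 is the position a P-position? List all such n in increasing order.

0, 1, 2, 3, 4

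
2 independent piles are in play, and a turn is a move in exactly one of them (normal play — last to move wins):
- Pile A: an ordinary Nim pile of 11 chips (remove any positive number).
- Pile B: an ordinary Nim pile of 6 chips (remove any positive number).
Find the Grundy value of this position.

13

Pile A is a plain Nim pile of size 11, so its Grundy value is 11.
Pile B is a plain Nim pile of size 6, so its Grundy value is 6.
The value of a disjunctive sum is the nim-sum of the parts.
Combined value = 11 XOR 6 = 13.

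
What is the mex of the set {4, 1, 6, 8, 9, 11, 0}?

The values 0, 1 are all present; 2 is the first non-negative integer missing from the set.

2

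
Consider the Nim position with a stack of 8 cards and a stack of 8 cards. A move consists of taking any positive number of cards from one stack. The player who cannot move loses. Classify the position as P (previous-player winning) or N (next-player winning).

P-position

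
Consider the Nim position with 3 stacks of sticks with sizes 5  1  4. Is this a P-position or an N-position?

In binary:
  101  (5)
  001  (1)
  100  (4)
  ---
  000  (0)
The nim-sum is 0, so this is a P-position: the player to move is in a losing position under optimal play.

P-position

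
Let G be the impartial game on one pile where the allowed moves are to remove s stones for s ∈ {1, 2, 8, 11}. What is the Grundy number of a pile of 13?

1

Grundy values for subtraction set {1, 2, 8, 11}:
g(0) = mex{} = 0
g(1) = mex{0} = 1
g(2) = mex{0,1} = 2
g(3) = mex{1,2} = 0
g(4) = mex{0,2} = 1
g(5) = mex{0,1} = 2
g(6) = mex{1,2} = 0
g(7) = mex{0,2} = 1
g(8) = mex{0,1} = 2
g(9) = mex{1,2} = 0
g(10) = mex{0,2} = 1
g(11) = mex{0,1} = 2
g(12) = mex{1,2} = 0
g(13) = mex{0,2} = 1
So g(13) = 1.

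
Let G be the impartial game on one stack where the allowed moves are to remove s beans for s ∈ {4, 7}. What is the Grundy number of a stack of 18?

1

Compute g(0), g(1), … for moves {4, 7}:
k:     0  1  2  3  4  5  6  7  8  9 10 11 12 13 14 15 16 17 18
g(k):  0  0  0  0  1  1  1  1  2  2  2  0  0  0  0  1  1  1  1
So g(18) = 1.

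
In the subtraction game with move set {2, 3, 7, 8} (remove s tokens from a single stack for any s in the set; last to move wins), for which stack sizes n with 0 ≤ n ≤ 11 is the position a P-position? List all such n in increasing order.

0, 1, 5, 6, 10, 11

Build the Grundy sequence with g(k) = mex{g(k−s) : s ∈ {2, 3, 7, 8}, s ≤ k}:
k:     0  1  2  3  4  5  6  7  8  9 10 11
g(k):  0  0  1  1  2  0  0  1  1  2  0  0
The P-positions (g = 0) in 0..11 are 0, 1, 5, 6, 10, 11.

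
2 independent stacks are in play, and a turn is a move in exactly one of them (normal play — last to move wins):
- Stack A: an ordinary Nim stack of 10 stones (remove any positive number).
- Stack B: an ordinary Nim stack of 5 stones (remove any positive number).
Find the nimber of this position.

Stack A is a plain Nim stack of size 10, so its Grundy value is 10.
Stack B is a plain Nim stack of size 5, so its Grundy value is 5.
By the Sprague-Grundy theorem, the Grundy value of a sum of independent games is the XOR of the component values.
Combined value = 10 ⊕ 5 = 15.

15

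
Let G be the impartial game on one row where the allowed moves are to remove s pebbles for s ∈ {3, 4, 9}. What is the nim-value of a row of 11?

1

Compute g(0), g(1), … for moves {3, 4, 9}:
g(0) = mex{} = 0
g(1) = mex{} = 0
g(2) = mex{} = 0
g(3) = mex{0} = 1
g(4) = mex{0} = 1
g(5) = mex{0} = 1
g(6) = mex{0,1} = 2
g(7) = mex{1} = 0
g(8) = mex{1} = 0
g(9) = mex{0,1,2} = 3
g(10) = mex{0,2} = 1
g(11) = mex{0} = 1
So g(11) = 1.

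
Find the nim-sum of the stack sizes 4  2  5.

3

Compute the nim-sum pairwise:
4 ⊕ 2 = 6
6 ⊕ 5 = 3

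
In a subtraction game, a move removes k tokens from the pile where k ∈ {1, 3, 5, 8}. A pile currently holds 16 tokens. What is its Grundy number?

1

Grundy values for subtraction set {1, 3, 5, 8}:
k:     0  1  2  3  4  5  6  7  8  9 10 11 12 13 14 15 16
g(k):  0  1  0  1  0  1  0  1  2  3  2  3  2  0  1  0  1
So g(16) = 1.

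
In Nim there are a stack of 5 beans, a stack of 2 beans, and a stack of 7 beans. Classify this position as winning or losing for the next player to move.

Losing position

Compute the nim-sum pairwise:
5 XOR 2 = 7
7 XOR 7 = 0
The nim-sum is 0, so this is a P-position: the player to move is in a losing position under optimal play.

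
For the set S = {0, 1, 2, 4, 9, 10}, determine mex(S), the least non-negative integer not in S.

3

The values 0, 1, 2 are all present; 3 is the first non-negative integer missing from the set.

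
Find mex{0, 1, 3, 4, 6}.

2

The values 0, 1 are all present; 2 is the first non-negative integer missing from the set.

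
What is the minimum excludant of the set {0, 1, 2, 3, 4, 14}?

5

The values 0, 1, 2, 3, 4 are all present; 5 is the first non-negative integer missing from the set.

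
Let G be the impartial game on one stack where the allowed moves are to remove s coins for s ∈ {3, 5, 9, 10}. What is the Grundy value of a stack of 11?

Build the Grundy sequence with g(k) = mex{g(k−s) : s ∈ {3, 5, 9, 10}, s ≤ k}:
k:     0  1  2  3  4  5  6  7  8  9 10 11
g(k):  0  0  0  1  1  1  2  2  0  3  3  1
So g(11) = 1.

1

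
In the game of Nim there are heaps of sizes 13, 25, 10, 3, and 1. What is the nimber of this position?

28

Nim-sum: 13 ⊕ 25 ⊕ 10 ⊕ 3 ⊕ 1 = 28.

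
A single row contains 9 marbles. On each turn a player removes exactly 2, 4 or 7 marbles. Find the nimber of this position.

Grundy values for subtraction set {2, 4, 7}:
k:     0  1  2  3  4  5  6  7  8  9
g(k):  0  0  1  1  2  2  0  3  1  0
So g(9) = 0.

0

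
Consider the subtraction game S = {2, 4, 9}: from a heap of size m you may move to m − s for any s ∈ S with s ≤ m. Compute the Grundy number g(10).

2

Compute g(0), g(1), … for moves {2, 4, 9}:
k:     0  1  2  3  4  5  6  7  8  9 10
g(k):  0  0  1  1  2  2  0  0  1  1  2
So g(10) = 2.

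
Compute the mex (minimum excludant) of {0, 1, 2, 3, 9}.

4

The values 0, 1, 2, 3 are all present; 4 is the first non-negative integer missing from the set.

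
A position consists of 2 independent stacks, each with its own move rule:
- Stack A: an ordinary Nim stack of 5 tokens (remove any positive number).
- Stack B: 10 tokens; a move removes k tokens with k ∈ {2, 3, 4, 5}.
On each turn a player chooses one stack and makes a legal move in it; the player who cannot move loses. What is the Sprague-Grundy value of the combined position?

4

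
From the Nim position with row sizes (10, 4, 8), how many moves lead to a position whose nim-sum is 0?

1

Nim-sum: 10 ⊕ 4 ⊕ 8 = 6.
The overall nim-sum is X = 6. A row of size p has a winning move iff p XOR X < p (reduce it to p XOR X).
  10: 10 XOR 6 = 12 ≥ 10 — no move.
  4: 4 XOR 6 = 2 < 4 — winning move (to 2).
  8: 8 XOR 6 = 14 ≥ 8 — no move.
That gives 1 winning move.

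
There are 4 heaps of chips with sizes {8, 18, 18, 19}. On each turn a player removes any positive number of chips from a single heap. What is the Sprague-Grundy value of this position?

Nim-sum: 8 ^ 18 ^ 18 ^ 19 = 27.

27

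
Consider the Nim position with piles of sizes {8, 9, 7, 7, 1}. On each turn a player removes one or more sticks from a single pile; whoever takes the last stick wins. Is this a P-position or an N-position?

Compute the nim-sum pairwise:
8 ⊕ 9 = 1
1 ⊕ 7 = 6
6 ⊕ 7 = 1
1 ⊕ 1 = 0
The nim-sum is 0, so this is a P-position: the player to move is in a losing position under optimal play.

P-position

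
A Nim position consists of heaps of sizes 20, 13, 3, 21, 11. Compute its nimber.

4

Compute the nim-sum pairwise:
20 XOR 13 = 25
25 XOR 3 = 26
26 XOR 21 = 15
15 XOR 11 = 4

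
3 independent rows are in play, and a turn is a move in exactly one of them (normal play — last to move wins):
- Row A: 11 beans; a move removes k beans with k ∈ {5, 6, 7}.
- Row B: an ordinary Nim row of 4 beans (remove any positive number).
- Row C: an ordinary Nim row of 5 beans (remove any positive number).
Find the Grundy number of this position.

Grundy values for row A (subtraction set {5, 6, 7}):
k:     0  1  2  3  4  5  6  7  8  9 10 11
g(k):  0  0  0  0  0  1  1  1  1  1  2  2
So g(11) = 2.
Row B is a plain Nim row of size 4, so its Grundy value is 4.
Row C is a plain Nim row of size 5, so its Grundy value is 5.
By the Sprague-Grundy theorem, the Grundy value of a sum of independent games is the XOR of the component values.
Combined value = 2 ⊕ 4 ⊕ 5 = 3.

3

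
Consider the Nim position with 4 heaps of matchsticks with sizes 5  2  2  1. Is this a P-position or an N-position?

N-position

In binary:
  101  (5)
  010  (2)
  010  (2)
  001  (1)
  ---
  100  (4)
The nim-sum is 4 ≠ 0, so this is an N-position: the player to move can win.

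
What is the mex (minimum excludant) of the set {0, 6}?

0 is in the set but 1 is not, so the mex is 1.

1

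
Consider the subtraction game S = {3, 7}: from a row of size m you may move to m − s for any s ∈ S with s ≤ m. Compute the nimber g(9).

1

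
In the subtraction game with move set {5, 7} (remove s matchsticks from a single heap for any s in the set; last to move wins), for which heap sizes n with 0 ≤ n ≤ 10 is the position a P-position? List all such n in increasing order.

0, 1, 2, 3, 4

Build the Grundy sequence with g(k) = mex{g(k−s) : s ∈ {5, 7}, s ≤ k}:
g(0) = mex{} = 0
g(1) = mex{} = 0
g(2) = mex{} = 0
g(3) = mex{} = 0
g(4) = mex{} = 0
g(5) = mex{0} = 1
g(6) = mex{0} = 1
g(7) = mex{0} = 1
g(8) = mex{0} = 1
g(9) = mex{0} = 1
g(10) = mex{0,1} = 2
The P-positions (g = 0) in 0..10 are 0, 1, 2, 3, 4.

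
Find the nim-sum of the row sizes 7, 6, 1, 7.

7

In binary:
  111  (7)
  110  (6)
  001  (1)
  111  (7)
  ---
  111  (7)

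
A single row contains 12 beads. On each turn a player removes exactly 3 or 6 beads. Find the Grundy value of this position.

1

Build the Grundy sequence with g(k) = mex{g(k−s) : s ∈ {3, 6}, s ≤ k}:
k:     0  1  2  3  4  5  6  7  8  9 10 11 12
g(k):  0  0  0  1  1  1  2  2  2  0  0  0  1
So g(12) = 1.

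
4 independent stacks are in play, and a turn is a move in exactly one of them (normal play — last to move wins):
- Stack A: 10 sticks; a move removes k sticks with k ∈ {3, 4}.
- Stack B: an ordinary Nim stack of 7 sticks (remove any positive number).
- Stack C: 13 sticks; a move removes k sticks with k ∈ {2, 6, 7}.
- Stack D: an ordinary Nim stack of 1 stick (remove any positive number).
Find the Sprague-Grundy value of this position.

7

Grundy values for stack A (subtraction set {3, 4}):
g(0) = mex{} = 0
g(1) = mex{} = 0
g(2) = mex{} = 0
g(3) = mex{0} = 1
g(4) = mex{0} = 1
g(5) = mex{0} = 1
g(6) = mex{0,1} = 2
g(7) = mex{1} = 0
g(8) = mex{1} = 0
g(9) = mex{1,2} = 0
g(10) = mex{0,2} = 1
So g(10) = 1.
Stack B is a plain Nim stack of size 7, so its Grundy value is 7.
For stack C, compute g(0), g(1), … with moves {2, 6, 7}:
g(0) = mex{} = 0
g(1) = mex{} = 0
g(2) = mex{0} = 1
g(3) = mex{0} = 1
g(4) = mex{1} = 0
g(5) = mex{1} = 0
g(6) = mex{0} = 1
g(7) = mex{0} = 1
g(8) = mex{0,1} = 2
g(9) = mex{1} = 0
g(10) = mex{0,1,2} = 3
g(11) = mex{0} = 1
g(12) = mex{0,1,3} = 2
g(13) = mex{1} = 0
So g(13) = 0.
Stack D is a plain Nim stack of size 1, so its Grundy value is 1.
The value of a disjunctive sum is the nim-sum of the parts.
Combined value = 1 XOR 7 XOR 0 XOR 1 = 7.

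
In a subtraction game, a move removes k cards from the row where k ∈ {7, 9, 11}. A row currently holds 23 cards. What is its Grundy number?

Compute g(0), g(1), … for moves {7, 9, 11}:
k:     0  1  2  3  4  5  6  7  8  9 10 11 12 13 14 15 16 17 18 19 20 21 22 23
g(k):  0  0  0  0  0  0  0  1  1  1  1  1  1  1  2  2  2  2  0  0  0  0  0  0
So g(23) = 0.

0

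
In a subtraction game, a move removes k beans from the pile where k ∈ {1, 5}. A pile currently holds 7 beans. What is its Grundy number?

Compute g(0), g(1), … for moves {1, 5}:
g(0) = mex{} = 0
g(1) = mex{0} = 1
g(2) = mex{1} = 0
g(3) = mex{0} = 1
g(4) = mex{1} = 0
g(5) = mex{0} = 1
g(6) = mex{1} = 0
g(7) = mex{0} = 1
So g(7) = 1.

1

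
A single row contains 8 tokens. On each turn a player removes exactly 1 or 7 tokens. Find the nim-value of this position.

Build the Grundy sequence with g(k) = mex{g(k−s) : s ∈ {1, 7}, s ≤ k}:
g(0) = mex{} = 0
g(1) = mex{0} = 1
g(2) = mex{1} = 0
g(3) = mex{0} = 1
g(4) = mex{1} = 0
g(5) = mex{0} = 1
g(6) = mex{1} = 0
g(7) = mex{0} = 1
g(8) = mex{1} = 0
So g(8) = 0.

0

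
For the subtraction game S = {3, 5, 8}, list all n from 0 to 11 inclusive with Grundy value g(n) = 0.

Compute g(0), g(1), … for moves {3, 5, 8}:
k:     0  1  2  3  4  5  6  7  8  9 10 11
g(k):  0  0  0  1  1  1  2  2  2  3  3  0
The P-positions (g = 0) in 0..11 are 0, 1, 2, 11.

0, 1, 2, 11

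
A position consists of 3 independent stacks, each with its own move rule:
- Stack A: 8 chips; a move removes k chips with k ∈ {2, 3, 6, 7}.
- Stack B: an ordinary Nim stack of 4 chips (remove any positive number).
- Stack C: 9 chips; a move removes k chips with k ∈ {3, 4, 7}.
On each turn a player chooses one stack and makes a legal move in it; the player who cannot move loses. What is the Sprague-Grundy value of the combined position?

5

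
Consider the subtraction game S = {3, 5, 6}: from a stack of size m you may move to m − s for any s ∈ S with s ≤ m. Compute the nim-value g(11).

Grundy values for subtraction set {3, 5, 6}:
k:     0  1  2  3  4  5  6  7  8  9 10 11
g(k):  0  0  0  1  1  1  2  2  2  0  0  0
So g(11) = 0.

0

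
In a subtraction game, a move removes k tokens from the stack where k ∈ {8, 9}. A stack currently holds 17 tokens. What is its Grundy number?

0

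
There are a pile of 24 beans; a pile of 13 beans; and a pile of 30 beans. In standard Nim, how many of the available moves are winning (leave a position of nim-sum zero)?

3

Bitwise XOR of the heap sizes:
  11000  (24)
  01101  (13)
  11110  (30)
  -----
  01011  (11)
The overall nim-sum is X = 11. A pile of size p has a winning move iff p XOR X < p (reduce it to p XOR X).
  24: 24 XOR 11 = 19 < 24 — winning move (to 19).
  13: 13 XOR 11 = 6 < 13 — winning move (to 6).
  30: 30 XOR 11 = 21 < 30 — winning move (to 21).
That gives 3 winning moves.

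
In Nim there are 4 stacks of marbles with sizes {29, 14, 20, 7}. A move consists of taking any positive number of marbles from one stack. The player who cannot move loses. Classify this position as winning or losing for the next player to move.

Nim-sum: 29 ⊕ 14 ⊕ 20 ⊕ 7 = 0.
The nim-sum is 0, so this is a P-position: the player to move is in a losing position under optimal play.

Losing position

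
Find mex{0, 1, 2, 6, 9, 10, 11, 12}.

3

The values 0, 1, 2 are all present; 3 is the first non-negative integer missing from the set.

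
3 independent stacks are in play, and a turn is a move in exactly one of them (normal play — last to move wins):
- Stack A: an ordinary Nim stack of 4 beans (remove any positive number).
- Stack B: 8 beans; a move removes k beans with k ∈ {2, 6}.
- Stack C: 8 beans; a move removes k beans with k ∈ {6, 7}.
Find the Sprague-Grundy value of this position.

5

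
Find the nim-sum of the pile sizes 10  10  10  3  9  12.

12

In binary:
  1010  (10)
  1010  (10)
  1010  (10)
  0011  (3)
  1001  (9)
  1100  (12)
  ----
  1100  (12)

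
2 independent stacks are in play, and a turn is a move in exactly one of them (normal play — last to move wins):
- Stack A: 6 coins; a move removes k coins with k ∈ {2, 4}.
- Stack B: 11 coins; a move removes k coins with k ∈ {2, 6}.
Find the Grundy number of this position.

1

Build the Grundy sequence for stack A with g(k) = mex{g(k−s) : s ∈ {2, 4}, s ≤ k}:
g(0) = mex{} = 0
g(1) = mex{} = 0
g(2) = mex{0} = 1
g(3) = mex{0} = 1
g(4) = mex{0,1} = 2
g(5) = mex{0,1} = 2
g(6) = mex{1,2} = 0
So g(6) = 0.
Grundy values for stack B (subtraction set {2, 6}):
k:     0  1  2  3  4  5  6  7  8  9 10 11
g(k):  0  0  1  1  0  0  1  1  0  0  1  1
So g(11) = 1.
By the Sprague-Grundy theorem, the Grundy value of a sum of independent games is the XOR of the component values.
Combined value = 0 XOR 1 = 1.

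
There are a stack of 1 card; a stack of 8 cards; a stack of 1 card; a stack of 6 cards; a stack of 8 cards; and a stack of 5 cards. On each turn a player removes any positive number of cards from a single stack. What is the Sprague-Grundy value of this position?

3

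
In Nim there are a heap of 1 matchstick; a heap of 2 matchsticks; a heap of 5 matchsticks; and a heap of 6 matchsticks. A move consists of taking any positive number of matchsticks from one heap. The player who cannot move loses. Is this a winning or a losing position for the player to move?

Losing position

Compute the nim-sum pairwise:
1 ⊕ 2 = 3
3 ⊕ 5 = 6
6 ⊕ 6 = 0
The nim-sum is 0, so this is a P-position: the player to move is in a losing position under optimal play.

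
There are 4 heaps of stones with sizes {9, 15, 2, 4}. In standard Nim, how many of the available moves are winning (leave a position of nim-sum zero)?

0

Compute the nim-sum pairwise:
9 XOR 15 = 6
6 XOR 2 = 4
4 XOR 4 = 0
The nim-sum is already 0, so every move leaves a nonzero nim-sum — there are no winning moves.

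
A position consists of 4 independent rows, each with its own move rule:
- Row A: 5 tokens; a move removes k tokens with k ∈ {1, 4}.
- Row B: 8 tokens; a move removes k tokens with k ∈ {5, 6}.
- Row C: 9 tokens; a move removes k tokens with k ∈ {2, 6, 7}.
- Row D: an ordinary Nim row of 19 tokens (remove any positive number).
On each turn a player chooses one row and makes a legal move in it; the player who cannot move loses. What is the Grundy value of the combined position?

18

For row A, compute g(0), g(1), … with moves {1, 4}:
k:     0  1  2  3  4  5
g(k):  0  1  0  1  2  0
So g(5) = 0.
Build the Grundy sequence for row B with g(k) = mex{g(k−s) : s ∈ {5, 6}, s ≤ k}:
g(0) = mex{} = 0
g(1) = mex{} = 0
g(2) = mex{} = 0
g(3) = mex{} = 0
g(4) = mex{} = 0
g(5) = mex{0} = 1
g(6) = mex{0} = 1
g(7) = mex{0} = 1
g(8) = mex{0} = 1
So g(8) = 1.
For row C, compute g(0), g(1), … with moves {2, 6, 7}:
k:     0  1  2  3  4  5  6  7  8  9
g(k):  0  0  1  1  0  0  1  1  2  0
So g(9) = 0.
Row D is a plain Nim row of size 19, so its Grundy value is 19.
The value of a disjunctive sum is the nim-sum of the parts.
Combined value = 0 XOR 1 XOR 0 XOR 19 = 18.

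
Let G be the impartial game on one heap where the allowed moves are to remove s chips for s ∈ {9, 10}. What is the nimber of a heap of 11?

Build the Grundy sequence with g(k) = mex{g(k−s) : s ∈ {9, 10}, s ≤ k}:
k:     0  1  2  3  4  5  6  7  8  9 10 11
g(k):  0  0  0  0  0  0  0  0  0  1  1  1
So g(11) = 1.

1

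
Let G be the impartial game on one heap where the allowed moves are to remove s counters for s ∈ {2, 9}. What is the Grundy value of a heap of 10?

Compute g(0), g(1), … for moves {2, 9}:
k:     0  1  2  3  4  5  6  7  8  9 10
g(k):  0  0  1  1  0  0  1  1  0  2  1
So g(10) = 1.

1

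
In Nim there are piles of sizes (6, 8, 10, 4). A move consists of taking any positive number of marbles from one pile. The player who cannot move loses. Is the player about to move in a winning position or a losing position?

Losing position

Compute the nim-sum pairwise:
6 ⊕ 8 = 14
14 ⊕ 10 = 4
4 ⊕ 4 = 0
The nim-sum is 0, so this is a P-position: the player to move is in a losing position under optimal play.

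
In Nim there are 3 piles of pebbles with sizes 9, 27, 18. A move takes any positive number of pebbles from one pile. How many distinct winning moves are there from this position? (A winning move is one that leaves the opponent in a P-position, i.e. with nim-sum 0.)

Nim-sum: 9 ⊕ 27 ⊕ 18 = 0.
The nim-sum is already 0, so every move leaves a nonzero nim-sum — there are no winning moves.

0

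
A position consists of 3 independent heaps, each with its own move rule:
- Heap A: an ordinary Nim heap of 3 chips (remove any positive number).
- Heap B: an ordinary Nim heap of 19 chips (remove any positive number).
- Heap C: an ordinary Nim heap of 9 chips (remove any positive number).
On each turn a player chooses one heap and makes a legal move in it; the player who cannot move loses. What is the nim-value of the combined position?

25

Heap A is a plain Nim heap of size 3, so its Grundy value is 3.
Heap B is a plain Nim heap of size 19, so its Grundy value is 19.
Heap C is a plain Nim heap of size 9, so its Grundy value is 9.
By the Sprague-Grundy theorem, the Grundy value of a sum of independent games is the XOR of the component values.
Combined value = 3 XOR 19 XOR 9 = 25.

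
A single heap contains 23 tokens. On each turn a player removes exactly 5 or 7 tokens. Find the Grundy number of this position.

Compute g(0), g(1), … for moves {5, 7}:
k:     0  1  2  3  4  5  6  7  8  9 10 11 12 13 14 15 16 17 18 19 20 21 22 23
g(k):  0  0  0  0  0  1  1  1  1  1  2  2  0  0  0  0  0  1  1  1  1  1  2  2
So g(23) = 2.

2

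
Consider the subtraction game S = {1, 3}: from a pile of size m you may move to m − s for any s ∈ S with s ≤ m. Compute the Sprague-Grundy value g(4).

0

Compute g(0), g(1), … for moves {1, 3}:
k:     0  1  2  3  4
g(k):  0  1  0  1  0
So g(4) = 0.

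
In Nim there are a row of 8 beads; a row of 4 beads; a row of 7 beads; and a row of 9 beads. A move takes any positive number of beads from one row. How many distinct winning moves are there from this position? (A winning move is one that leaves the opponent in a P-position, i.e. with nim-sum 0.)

1

Bitwise XOR of the heap sizes:
  1000  (8)
  0100  (4)
  0111  (7)
  1001  (9)
  ----
  0010  (2)
The overall nim-sum is X = 2. A row of size p has a winning move iff p XOR X < p (reduce it to p XOR X).
  8: 8 XOR 2 = 10 ≥ 8 — no move.
  4: 4 XOR 2 = 6 ≥ 4 — no move.
  7: 7 XOR 2 = 5 < 7 — winning move (to 5).
  9: 9 XOR 2 = 11 ≥ 9 — no move.
That gives 1 winning move.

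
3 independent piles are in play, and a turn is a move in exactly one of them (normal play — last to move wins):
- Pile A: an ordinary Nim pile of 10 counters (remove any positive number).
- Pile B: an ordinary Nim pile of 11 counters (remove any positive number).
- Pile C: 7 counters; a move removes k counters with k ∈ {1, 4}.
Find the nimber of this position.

1

Pile A is a plain Nim pile of size 10, so its Grundy value is 10.
Pile B is a plain Nim pile of size 11, so its Grundy value is 11.
Grundy values for pile C (subtraction set {1, 4}):
g(0) = mex{} = 0
g(1) = mex{0} = 1
g(2) = mex{1} = 0
g(3) = mex{0} = 1
g(4) = mex{0,1} = 2
g(5) = mex{1,2} = 0
g(6) = mex{0} = 1
g(7) = mex{1} = 0
So g(7) = 0.
The value of a disjunctive sum is the nim-sum of the parts.
Combined value = 10 ⊕ 11 ⊕ 0 = 1.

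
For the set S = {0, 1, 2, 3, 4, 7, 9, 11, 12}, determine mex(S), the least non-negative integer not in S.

5

The values 0, 1, 2, 3, 4 are all present; 5 is the first non-negative integer missing from the set.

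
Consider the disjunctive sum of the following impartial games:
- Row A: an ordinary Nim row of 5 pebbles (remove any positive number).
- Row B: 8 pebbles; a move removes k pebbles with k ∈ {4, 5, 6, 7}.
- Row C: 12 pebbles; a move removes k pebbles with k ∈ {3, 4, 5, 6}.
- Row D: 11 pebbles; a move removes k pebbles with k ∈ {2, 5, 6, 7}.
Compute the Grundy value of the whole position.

Row A is a plain Nim row of size 5, so its Grundy value is 5.
Build the Grundy sequence for row B with g(k) = mex{g(k−s) : s ∈ {4, 5, 6, 7}, s ≤ k}:
k:     0  1  2  3  4  5  6  7  8
g(k):  0  0  0  0  1  1  1  1  2
So g(8) = 2.
Build the Grundy sequence for row C with g(k) = mex{g(k−s) : s ∈ {3, 4, 5, 6}, s ≤ k}:
k:     0  1  2  3  4  5  6  7  8  9 10 11 12
g(k):  0  0  0  1  1  1  2  2  2  0  0  0  1
So g(12) = 1.
For row D, compute g(0), g(1), … with moves {2, 5, 6, 7}:
k:     0  1  2  3  4  5  6  7  8  9 10 11
g(k):  0  0  1  1  0  2  1  3  2  2  3  3
So g(11) = 3.
The value of a disjunctive sum is the nim-sum of the parts.
Combined value = 5 ⊕ 2 ⊕ 1 ⊕ 3 = 5.

5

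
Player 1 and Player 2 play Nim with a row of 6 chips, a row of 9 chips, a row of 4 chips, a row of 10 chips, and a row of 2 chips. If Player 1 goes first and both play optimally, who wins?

Compute the nim-sum pairwise:
6 ⊕ 9 = 15
15 ⊕ 4 = 11
11 ⊕ 10 = 1
1 ⊕ 2 = 3
The nim-sum is 3 ≠ 0, so this is an N-position: the player to move can win; Player 1 has a winning move.

Player 1 wins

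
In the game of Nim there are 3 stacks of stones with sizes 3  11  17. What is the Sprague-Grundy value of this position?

25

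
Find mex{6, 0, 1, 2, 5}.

3

The values 0, 1, 2 are all present; 3 is the first non-negative integer missing from the set.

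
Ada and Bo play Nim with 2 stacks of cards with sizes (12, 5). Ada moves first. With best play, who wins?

Compute the nim-sum pairwise:
12 ⊕ 5 = 9
The nim-sum is 9 ≠ 0, so this is an N-position: the player to move can win; Ada has a winning move.

Ada wins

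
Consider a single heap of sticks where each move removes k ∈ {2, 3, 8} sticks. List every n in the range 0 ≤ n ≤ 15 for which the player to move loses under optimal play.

0, 1, 5, 6, 10, 11, 15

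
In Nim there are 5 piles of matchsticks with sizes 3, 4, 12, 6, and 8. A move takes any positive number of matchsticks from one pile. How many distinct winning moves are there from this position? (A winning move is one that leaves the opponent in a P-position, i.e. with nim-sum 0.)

3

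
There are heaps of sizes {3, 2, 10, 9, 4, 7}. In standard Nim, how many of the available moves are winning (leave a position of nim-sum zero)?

Nim-sum: 3 ⊕ 2 ⊕ 10 ⊕ 9 ⊕ 4 ⊕ 7 = 1.
The overall nim-sum is X = 1. A heap of size p has a winning move iff p XOR X < p (reduce it to p XOR X).
  3: 3 XOR 1 = 2 < 3 — winning move (to 2).
  2: 2 XOR 1 = 3 ≥ 2 — no move.
  10: 10 XOR 1 = 11 ≥ 10 — no move.
  9: 9 XOR 1 = 8 < 9 — winning move (to 8).
  4: 4 XOR 1 = 5 ≥ 4 — no move.
  7: 7 XOR 1 = 6 < 7 — winning move (to 6).
That gives 3 winning moves.

3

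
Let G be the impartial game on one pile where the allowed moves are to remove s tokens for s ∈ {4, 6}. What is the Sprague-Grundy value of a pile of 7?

Grundy values for subtraction set {4, 6}:
k:     0  1  2  3  4  5  6  7
g(k):  0  0  0  0  1  1  1  1
So g(7) = 1.

1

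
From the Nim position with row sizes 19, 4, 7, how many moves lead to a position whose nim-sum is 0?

1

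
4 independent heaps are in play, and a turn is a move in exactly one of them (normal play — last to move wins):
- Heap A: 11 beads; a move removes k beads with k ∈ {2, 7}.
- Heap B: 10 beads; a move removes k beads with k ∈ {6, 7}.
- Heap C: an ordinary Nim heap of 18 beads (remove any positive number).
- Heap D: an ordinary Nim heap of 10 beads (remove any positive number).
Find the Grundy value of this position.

Build the Grundy sequence for heap A with g(k) = mex{g(k−s) : s ∈ {2, 7}, s ≤ k}:
k:     0  1  2  3  4  5  6  7  8  9 10 11
g(k):  0  0  1  1  0  0  1  1  2  0  0  1
So g(11) = 1.
Build the Grundy sequence for heap B with g(k) = mex{g(k−s) : s ∈ {6, 7}, s ≤ k}:
k:     0  1  2  3  4  5  6  7  8  9 10
g(k):  0  0  0  0  0  0  1  1  1  1  1
So g(10) = 1.
Heap C is a plain Nim heap of size 18, so its Grundy value is 18.
Heap D is a plain Nim heap of size 10, so its Grundy value is 10.
The value of a disjunctive sum is the nim-sum of the parts.
Combined value = 1 XOR 1 XOR 18 XOR 10 = 24.

24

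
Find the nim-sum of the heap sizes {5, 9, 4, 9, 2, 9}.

10

Nim-sum: 5 ⊕ 9 ⊕ 4 ⊕ 9 ⊕ 2 ⊕ 9 = 10.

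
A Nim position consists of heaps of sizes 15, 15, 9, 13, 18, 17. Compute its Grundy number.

7

Nim-sum: 15 XOR 15 XOR 9 XOR 13 XOR 18 XOR 17 = 7.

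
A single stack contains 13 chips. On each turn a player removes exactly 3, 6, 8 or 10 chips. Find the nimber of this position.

Compute g(0), g(1), … for moves {3, 6, 8, 10}:
k:     0  1  2  3  4  5  6  7  8  9 10 11 12 13
g(k):  0  0  0  1  1  1  2  2  2  3  3  3  4  0
So g(13) = 0.

0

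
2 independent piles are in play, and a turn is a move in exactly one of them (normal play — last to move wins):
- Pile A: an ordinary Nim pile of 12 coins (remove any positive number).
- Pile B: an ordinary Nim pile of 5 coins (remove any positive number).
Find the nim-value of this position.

9

Pile A is a plain Nim pile of size 12, so its Grundy value is 12.
Pile B is a plain Nim pile of size 5, so its Grundy value is 5.
By the Sprague-Grundy theorem, the Grundy value of a sum of independent games is the XOR of the component values.
Combined value = 12 ⊕ 5 = 9.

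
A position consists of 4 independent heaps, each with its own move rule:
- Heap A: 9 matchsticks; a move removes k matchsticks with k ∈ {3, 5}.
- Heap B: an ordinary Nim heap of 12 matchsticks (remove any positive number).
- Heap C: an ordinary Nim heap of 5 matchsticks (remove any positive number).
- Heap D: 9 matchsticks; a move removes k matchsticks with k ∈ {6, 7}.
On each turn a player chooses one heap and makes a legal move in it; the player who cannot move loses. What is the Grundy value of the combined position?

Build the Grundy sequence for heap A with g(k) = mex{g(k−s) : s ∈ {3, 5}, s ≤ k}:
k:     0  1  2  3  4  5  6  7  8  9
g(k):  0  0  0  1  1  1  2  2  0  0
So g(9) = 0.
Heap B is a plain Nim heap of size 12, so its Grundy value is 12.
Heap C is a plain Nim heap of size 5, so its Grundy value is 5.
For heap D, compute g(0), g(1), … with moves {6, 7}:
g(0) = mex{} = 0
g(1) = mex{} = 0
g(2) = mex{} = 0
g(3) = mex{} = 0
g(4) = mex{} = 0
g(5) = mex{} = 0
g(6) = mex{0} = 1
g(7) = mex{0} = 1
g(8) = mex{0} = 1
g(9) = mex{0} = 1
So g(9) = 1.
By the Sprague-Grundy theorem, the Grundy value of a sum of independent games is the XOR of the component values.
Combined value = 0 ⊕ 12 ⊕ 5 ⊕ 1 = 8.

8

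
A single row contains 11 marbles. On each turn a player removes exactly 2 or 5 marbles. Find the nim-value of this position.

Compute g(0), g(1), … for moves {2, 5}:
k:     0  1  2  3  4  5  6  7  8  9 10 11
g(k):  0  0  1  1  0  2  1  0  0  1  1  0
So g(11) = 0.

0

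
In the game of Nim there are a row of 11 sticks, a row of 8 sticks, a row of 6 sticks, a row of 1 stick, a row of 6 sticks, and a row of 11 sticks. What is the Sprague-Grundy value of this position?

9

Compute the nim-sum pairwise:
11 XOR 8 = 3
3 XOR 6 = 5
5 XOR 1 = 4
4 XOR 6 = 2
2 XOR 11 = 9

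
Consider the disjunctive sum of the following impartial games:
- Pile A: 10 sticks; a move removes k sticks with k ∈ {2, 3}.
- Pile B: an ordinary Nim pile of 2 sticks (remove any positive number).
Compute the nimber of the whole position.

2

Build the Grundy sequence for pile A with g(k) = mex{g(k−s) : s ∈ {2, 3}, s ≤ k}:
g(0) = mex{} = 0
g(1) = mex{} = 0
g(2) = mex{0} = 1
g(3) = mex{0} = 1
g(4) = mex{0,1} = 2
g(5) = mex{1} = 0
g(6) = mex{1,2} = 0
g(7) = mex{0,2} = 1
g(8) = mex{0} = 1
g(9) = mex{0,1} = 2
g(10) = mex{1} = 0
So g(10) = 0.
Pile B is a plain Nim pile of size 2, so its Grundy value is 2.
The value of a disjunctive sum is the nim-sum of the parts.
Combined value = 0 XOR 2 = 2.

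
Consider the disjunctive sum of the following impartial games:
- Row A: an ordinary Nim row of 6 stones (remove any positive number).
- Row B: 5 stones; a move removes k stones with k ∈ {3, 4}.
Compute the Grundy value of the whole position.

Row A is a plain Nim row of size 6, so its Grundy value is 6.
Grundy values for row B (subtraction set {3, 4}):
k:     0  1  2  3  4  5
g(k):  0  0  0  1  1  1
So g(5) = 1.
By the Sprague-Grundy theorem, the Grundy value of a sum of independent games is the XOR of the component values.
Combined value = 6 ⊕ 1 = 7.

7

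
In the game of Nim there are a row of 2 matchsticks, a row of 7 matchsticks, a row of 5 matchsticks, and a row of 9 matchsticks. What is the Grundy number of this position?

9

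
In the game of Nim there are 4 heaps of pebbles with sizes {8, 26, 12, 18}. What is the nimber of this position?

Nim-sum: 8 ⊕ 26 ⊕ 12 ⊕ 18 = 12.

12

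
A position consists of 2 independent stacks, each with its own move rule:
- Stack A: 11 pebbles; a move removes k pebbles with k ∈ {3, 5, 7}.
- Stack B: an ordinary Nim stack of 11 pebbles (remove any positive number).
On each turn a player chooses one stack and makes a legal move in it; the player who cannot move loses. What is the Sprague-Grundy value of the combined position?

11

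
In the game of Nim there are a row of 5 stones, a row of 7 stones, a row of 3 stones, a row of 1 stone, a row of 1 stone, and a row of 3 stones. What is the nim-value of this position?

2

Nim-sum: 5 ^ 7 ^ 3 ^ 1 ^ 1 ^ 3 = 2.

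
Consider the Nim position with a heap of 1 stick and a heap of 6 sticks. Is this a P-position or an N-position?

N-position

Nim-sum: 1 ^ 6 = 7.
The nim-sum is 7 ≠ 0, so this is an N-position: the player to move can win.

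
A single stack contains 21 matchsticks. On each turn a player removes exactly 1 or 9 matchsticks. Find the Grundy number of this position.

Build the Grundy sequence with g(k) = mex{g(k−s) : s ∈ {1, 9}, s ≤ k}:
k:     0  1  2  3  4  5  6  7  8  9 10 11 12 13 14 15 16 17 18 19 20 21
g(k):  0  1  0  1  0  1  0  1  0  1  0  1  0  1  0  1  0  1  0  1  0  1
So g(21) = 1.

1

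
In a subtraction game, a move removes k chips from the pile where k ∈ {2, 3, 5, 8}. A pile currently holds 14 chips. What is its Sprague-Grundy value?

2

Compute g(0), g(1), … for moves {2, 3, 5, 8}:
g(0) = mex{} = 0
g(1) = mex{} = 0
g(2) = mex{0} = 1
g(3) = mex{0} = 1
g(4) = mex{0,1} = 2
g(5) = mex{0,1} = 2
g(6) = mex{0,1,2} = 3
g(7) = mex{1,2} = 0
g(8) = mex{0,1,2,3} = 4
g(9) = mex{0,2,3} = 1
g(10) = mex{0,1,2,4} = 3
g(11) = mex{1,3,4} = 0
g(12) = mex{0,1,2,3} = 4
g(13) = mex{0,2,3,4} = 1
g(14) = mex{0,1,3,4} = 2
So g(14) = 2.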